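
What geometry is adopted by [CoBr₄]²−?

Each bromide is −1; balancing the −2 overall charge requires Co(II).
Cobalt is a group-9 element; Co(II) is therefore d⁷.
With 4 monodentate ligands the coordination number is 4.
Bromide is a weak-field ligand.
For a high-spin 3d d⁷ ion with weak-field ligands the small Δₜ gives little square-planar CFSE advantage, so four ligands adopt the sterically favoured tetrahedral geometry.

tetrahedral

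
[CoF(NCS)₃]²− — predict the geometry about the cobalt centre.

Summing ligand charges against the −2 overall charge gives an oxidation state of +2 for cobalt.
Cobalt is a group-9 element; Co(II) is therefore d⁷.
Coordination number: 4.
Fluoride and isothiocyanate are weak-field ligands.
For a high-spin 3d d⁷ ion with weak-field ligands the small Δₜ gives little square-planar CFSE advantage, so four ligands adopt the sterically favoured tetrahedral geometry.

tetrahedral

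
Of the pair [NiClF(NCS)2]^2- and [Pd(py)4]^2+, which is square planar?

[Pd(py)4]^2+

For [NiClF(NCS)2]^2-: Summing ligand charges against the −2 overall charge gives an oxidation state of +2 for nickel. Group 10 minus oxidation state 2 gives a d⁸ configuration. Chloride, fluoride, and isothiocyanate are weak-field ligands. With weak-field ligands the CFSE gain from square planar is small, so a 3d d⁸ ion takes the sterically preferred tetrahedral geometry. → tetrahedral.
For [Pd(py)4]^2+: Summing ligand charges against the +2 overall charge gives an oxidation state of +2 for palladium. Palladium is a group-10 element; Pd(II) is therefore d⁸. A 4d d⁸ ion has a large crystal-field splitting; square planar leaves the high-energy d_{x²−y²} orbital empty and maximises CFSE. → square planar.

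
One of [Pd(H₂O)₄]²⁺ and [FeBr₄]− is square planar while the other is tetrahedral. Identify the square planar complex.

For [Pd(H₂O)₄]²⁺: Water is neutral; balancing the +2 overall charge requires Pd(II). Pd sits in group 10, so the d-electron count is 10 − 2 = 8. A 4d d⁸ ion has a large crystal-field splitting; square planar leaves the high-energy d_{x²−y²} orbital empty and maximises CFSE. → square planar.
For [FeBr₄]−: Ligand charges: each bromide is −1. With an overall charge of −1 the iron centre must be in the +3 oxidation state. Iron is a group-8 element; Fe(III) is therefore d⁵. A high-spin d⁵ ion has zero CFSE in either geometry, so four ligands adopt the sterically favoured tetrahedral geometry. → tetrahedral.

[Pd(H₂O)₄]²⁺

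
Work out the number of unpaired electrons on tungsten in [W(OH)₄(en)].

2 unpaired electrons

Each hydroxide is −1; ethylenediamine is neutral; balancing the 0 overall charge requires W(IV).
Tungsten is a group-6 element; W(IV) is therefore d².
Counting donor atoms: 4×hydroxide (monodentate) → 4 donors; 1×ethylenediamine (bidentate) → 2 donors. Coordination number = 6.
In an octahedral field the d² configuration is t₂g²e_g⁰ (only one arrangement possible), giving 2 unpaired electrons.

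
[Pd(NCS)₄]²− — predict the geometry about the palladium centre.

square planar

Ligand charges: each isothiocyanate is −1. With an overall charge of −2 the palladium centre must be in the +2 oxidation state.
Group 10 minus oxidation state 2 gives a d⁸ configuration.
With 4 monodentate ligands the coordination number is 4.
A 4d d⁸ ion has a large crystal-field splitting; square planar leaves the high-energy d_{x²−y²} orbital empty and maximises CFSE.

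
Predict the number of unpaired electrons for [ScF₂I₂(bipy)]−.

0 unpaired electrons

Each fluoride is −1; each iodide is −1; 2,2′-bipyridine is neutral; balancing the −1 overall charge requires Sc(III).
Group 3 minus oxidation state 3 gives a d⁰ configuration.
Counting donor atoms: 2×fluoride (monodentate) → 2 donors; 2×iodide (monodentate) → 2 donors; 1×2,2′-bipyridine (bidentate) → 2 donors. Coordination number = 6.
In an octahedral field the d⁰ configuration is t₂g⁰e_g⁰, giving 0 unpaired electrons.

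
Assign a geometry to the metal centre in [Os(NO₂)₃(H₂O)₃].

octahedral

Summing ligand charges against the 0 overall charge gives an oxidation state of +3 for osmium.
Os sits in group 8, so the d-electron count is 8 − 3 = 5.
With 6 monodentate ligands the coordination number is 6.
Six donors around a single metal centre give an octahedral coordination sphere.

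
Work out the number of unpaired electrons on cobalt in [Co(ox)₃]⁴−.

Ligand charges: each oxalate is −2. With an overall charge of −4 the cobalt centre must be in the +2 oxidation state.
Group 9 minus oxidation state 2 gives a d⁷ configuration.
Counting donor atoms: 3×oxalate (bidentate) → 6 donors. Coordination number = 6.
The spin state decides the count: Oxalate is a weak-field ligand for a first-row metal, so the complex is high-spin.
An octahedral high-spin d⁷ ion is t₂g⁵e_g², giving 3 unpaired electrons.

3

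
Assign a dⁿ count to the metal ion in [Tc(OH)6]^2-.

d3

Summing ligand charges against the −2 overall charge gives an oxidation state of +4 for technetium.
Tc sits in group 7, so the d-electron count is 7 − 4 = 3.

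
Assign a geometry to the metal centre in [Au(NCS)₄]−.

Summing ligand charges against the −1 overall charge gives an oxidation state of +3 for gold.
Au sits in group 11, so the d-electron count is 11 − 3 = 8.
With 4 monodentate ligands the coordination number is 4.
A 5d d⁸ ion has a large crystal-field splitting; square planar leaves the high-energy d_{x²−y²} orbital empty and maximises CFSE.

square planar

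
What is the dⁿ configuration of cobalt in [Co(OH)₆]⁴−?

Summing ligand charges against the −4 overall charge gives an oxidation state of +2 for cobalt.
Group 9 minus oxidation state 2 gives a d⁷ configuration.

d⁷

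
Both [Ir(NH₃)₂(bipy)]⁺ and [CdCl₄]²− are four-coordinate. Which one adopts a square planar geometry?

For [Ir(NH₃)₂(bipy)]⁺: Ammonia is neutral; 2,2′-bipyridine is neutral; balancing the +1 overall charge requires Ir(I). Iridium is a group-9 element; Ir(I) is therefore d⁸. A 5d d⁸ ion has a large crystal-field splitting; square planar leaves the high-energy d_{x²−y²} orbital empty and maximises CFSE. → square planar.
For [CdCl₄]²−: Summing ligand charges against the −2 overall charge gives an oxidation state of +2 for cadmium. Cd sits in group 12, so the d-electron count is 12 − 2 = 10. A d¹⁰ ion has no crystal-field stabilisation preference between square planar and tetrahedral, so four ligands adopt the sterically favoured tetrahedral geometry. → tetrahedral.

[Ir(NH₃)₂(bipy)]⁺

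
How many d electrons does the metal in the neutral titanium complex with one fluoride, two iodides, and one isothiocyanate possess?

d0

Ligand charges: each fluoride is −1; each iodide is −1; each isothiocyanate is −1. With an overall charge of 0 the titanium centre must be in the +4 oxidation state.
Ti sits in group 4, so the d-electron count is 4 − 4 = 0.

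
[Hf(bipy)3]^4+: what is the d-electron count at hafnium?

Ligand charges: 2,2′-bipyridine is neutral. With an overall charge of +4 the hafnium centre must be in the +4 oxidation state.
Group 4 minus oxidation state 4 gives a d⁰ configuration.

d⁰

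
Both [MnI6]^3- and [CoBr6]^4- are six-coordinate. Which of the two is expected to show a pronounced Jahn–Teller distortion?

[MnI6]^3-: Summing ligand charges against the −3 overall charge gives an oxidation state of +3 for manganese. Manganese is a group-7 element; Mn(III) is therefore d⁴. Iodide is a weak-field ligand for a first-row metal, so the complex is high-spin. The t₂g³e_g¹ (high-spin) configuration has an unevenly filled e_g set; the Jahn–Teller theorem predicts a tetragonal distortion (typically axial elongation) to lift the degeneracy.
[CoBr6]^4-: Each bromide is −1; balancing the −4 overall charge requires Co(II). Cobalt is a group-9 element; Co(II) is therefore d⁷. Bromide is a weak-field ligand for a first-row metal, so the complex is high-spin. The d⁷ configuration leaves the e_g set evenly filled (or empty) — no strong Jahn–Teller driving force.

[MnI6]^3-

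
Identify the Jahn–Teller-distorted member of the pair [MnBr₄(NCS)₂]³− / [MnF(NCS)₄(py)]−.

[MnBr₄(NCS)₂]³−

[MnBr₄(NCS)₂]³−: Ligand charges: each bromide is −1; each isothiocyanate is −1. With an overall charge of −3 the manganese centre must be in the +3 oxidation state. Mn sits in group 7, so the d-electron count is 7 − 3 = 4. Bromide and isothiocyanate are weak-field ligands for a first-row metal, so the complex is high-spin. The t₂g³e_g¹ (high-spin) configuration has an unevenly filled e_g set; the Jahn–Teller theorem predicts a tetragonal distortion (typically axial elongation) to lift the degeneracy.
[MnF(NCS)₄(py)]−: Ligand charges: each fluoride is −1; each isothiocyanate is −1; pyridine is neutral. With an overall charge of −1 the manganese centre must be in the +4 oxidation state. Manganese is a group-7 element; Mn(IV) is therefore d³. The d³ configuration leaves the e_g set evenly filled (or empty) — no strong Jahn–Teller driving force.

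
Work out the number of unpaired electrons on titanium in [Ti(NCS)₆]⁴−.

2 unpaired electrons

Each isothiocyanate is −1; balancing the −4 overall charge requires Ti(II).
Titanium is a group-4 element; Ti(II) is therefore d².
In an octahedral field the d² configuration is t₂g²e_g⁰ (only one arrangement possible), giving 2 unpaired electrons.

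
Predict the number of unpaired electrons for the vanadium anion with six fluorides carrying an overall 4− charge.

3 unpaired electrons

Ligand charges: each fluoride is −1. With an overall charge of −4 the vanadium centre must be in the +2 oxidation state.
Group 5 minus oxidation state 2 gives a d³ configuration.
In an octahedral field the d³ configuration is t₂g³e_g⁰ (only one arrangement possible), giving 3 unpaired electrons.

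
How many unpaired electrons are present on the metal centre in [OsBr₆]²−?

Ligand charges: each bromide is −1. With an overall charge of −2 the osmium centre must be in the +4 oxidation state.
Group 8 minus oxidation state 4 gives a d⁴ configuration.
The spin state decides the count: a 5d ion has a large Δₒ and is invariably low-spin.
An octahedral low-spin d⁴ ion is t₂g⁴e_g⁰, giving 2 unpaired electrons.

2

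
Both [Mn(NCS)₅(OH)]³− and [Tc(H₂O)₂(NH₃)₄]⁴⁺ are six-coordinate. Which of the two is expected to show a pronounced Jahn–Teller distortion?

[Mn(NCS)₅(OH)]³−: Each isothiocyanate is −1; each hydroxide is −1; balancing the −3 overall charge requires Mn(III). Manganese is a group-7 element; Mn(III) is therefore d⁴. Hydroxide and isothiocyanate are weak-field ligands for a first-row metal, so the complex is high-spin. The t₂g³e_g¹ (high-spin) configuration has an unevenly filled e_g set; the Jahn–Teller theorem predicts a tetragonal distortion (typically axial elongation) to lift the degeneracy.
[Tc(H₂O)₂(NH₃)₄]⁴⁺: Water is neutral; ammonia is neutral; balancing the +4 overall charge requires Tc(IV). Technetium is a group-7 element; Tc(IV) is therefore d³. The d³ configuration leaves the e_g set evenly filled (or empty) — no strong Jahn–Teller driving force.

[Mn(NCS)₅(OH)]³−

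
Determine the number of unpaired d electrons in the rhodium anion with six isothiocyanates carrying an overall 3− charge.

Each isothiocyanate is −1; balancing the −3 overall charge requires Rh(III).
Group 9 minus oxidation state 3 gives a d⁶ configuration.
The spin state decides the count: a 4d ion has a large Δₒ and is invariably low-spin.
An octahedral low-spin d⁶ ion is t₂g⁶e_g⁰, giving 0 unpaired electrons.

0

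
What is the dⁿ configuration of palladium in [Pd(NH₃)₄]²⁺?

d8

Ligand charges: ammonia is neutral. With an overall charge of +2 the palladium centre must be in the +2 oxidation state.
Palladium is a group-10 element; Pd(II) is therefore d⁸.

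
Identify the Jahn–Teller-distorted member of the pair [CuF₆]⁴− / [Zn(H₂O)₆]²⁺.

[CuF₆]⁴−: Ligand charges: each fluoride is −1. With an overall charge of −4 the copper centre must be in the +2 oxidation state. Copper is a group-11 element; Cu(II) is therefore d⁹. The t₂g⁶e_g³ configuration has an unevenly filled e_g set; the Jahn–Teller theorem predicts a tetragonal distortion (typically axial elongation) to lift the degeneracy.
[Zn(H₂O)₆]²⁺: Ligand charges: water is neutral. With an overall charge of +2 the zinc centre must be in the +2 oxidation state. Zn sits in group 12, so the d-electron count is 12 − 2 = 10. The d¹⁰ configuration leaves the e_g set evenly filled (or empty) — no strong Jahn–Teller driving force.

[CuF₆]⁴−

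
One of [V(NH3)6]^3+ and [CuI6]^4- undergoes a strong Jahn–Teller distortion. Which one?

[V(NH3)6]^3+: Ligand charges: ammonia is neutral. With an overall charge of +3 the vanadium centre must be in the +3 oxidation state. V sits in group 5, so the d-electron count is 5 − 3 = 2. The d² configuration leaves the e_g set evenly filled (or empty) — no strong Jahn–Teller driving force.
[CuI6]^4-: Ligand charges: each iodide is −1. With an overall charge of −4 the copper centre must be in the +2 oxidation state. Copper is a group-11 element; Cu(II) is therefore d⁹. The t₂g⁶e_g³ configuration has an unevenly filled e_g set; the Jahn–Teller theorem predicts a tetragonal distortion (typically axial elongation) to lift the degeneracy.

[CuI6]^4-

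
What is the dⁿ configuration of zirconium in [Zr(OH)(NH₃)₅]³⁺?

d⁰

Summing ligand charges against the +3 overall charge gives an oxidation state of +4 for zirconium.
Zr sits in group 4, so the d-electron count is 4 − 4 = 0.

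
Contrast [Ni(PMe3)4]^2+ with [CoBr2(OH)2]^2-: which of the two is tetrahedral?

[CoBr2(OH)2]^2-

For [Ni(PMe3)4]^2+: Summing ligand charges against the +2 overall charge gives an oxidation state of +2 for nickel. Ni sits in group 10, so the d-electron count is 10 − 2 = 8. Trimethylphosphine is a strong-field ligand (high in the spectrochemical series). A 3d d⁸ ion with strong-field ligands gains enough CFSE to favour square planar over tetrahedral. → square planar.
For [CoBr2(OH)2]^2-: Each bromide is −1; each hydroxide is −1; balancing the −2 overall charge requires Co(II). Group 9 minus oxidation state 2 gives a d⁷ configuration. For a high-spin 3d d⁷ ion with weak-field ligands the small Δₜ gives little square-planar CFSE advantage, so four ligands adopt the sterically favoured tetrahedral geometry. → tetrahedral.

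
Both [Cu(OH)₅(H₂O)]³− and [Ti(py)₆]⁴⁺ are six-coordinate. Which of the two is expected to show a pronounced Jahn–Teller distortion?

[Cu(OH)₅(H₂O)]³−

[Cu(OH)₅(H₂O)]³−: Each hydroxide is −1; water is neutral; balancing the −3 overall charge requires Cu(II). Cu sits in group 11, so the d-electron count is 11 − 2 = 9. The t₂g⁶e_g³ configuration has an unevenly filled e_g set; the Jahn–Teller theorem predicts a tetragonal distortion (typically axial elongation) to lift the degeneracy.
[Ti(py)₆]⁴⁺: Pyridine is neutral; balancing the +4 overall charge requires Ti(IV). Ti sits in group 4, so the d-electron count is 4 − 4 = 0. The d⁰ configuration leaves the e_g set evenly filled (or empty) — no strong Jahn–Teller driving force.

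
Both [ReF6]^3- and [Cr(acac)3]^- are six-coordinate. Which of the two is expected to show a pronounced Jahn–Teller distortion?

[Cr(acac)3]^-

[ReF6]^3-: Ligand charges: each fluoride is −1. With an overall charge of −3 the rhenium centre must be in the +3 oxidation state. Re sits in group 7, so the d-electron count is 7 − 3 = 4. A 5d ion has a large Δₒ and is invariably low-spin. The d⁴ configuration leaves the e_g set evenly filled (or empty) — no strong Jahn–Teller driving force.
[Cr(acac)3]^-: Each acetylacetonate is −1; balancing the −1 overall charge requires Cr(II). Cr sits in group 6, so the d-electron count is 6 − 2 = 4. Acetylacetonate is a weak-field ligand for a first-row metal, so the complex is high-spin. The t₂g³e_g¹ (high-spin) configuration has an unevenly filled e_g set; the Jahn–Teller theorem predicts a tetragonal distortion (typically axial elongation) to lift the degeneracy.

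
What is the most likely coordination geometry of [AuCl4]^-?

square planar

Ligand charges: each chloride is −1. With an overall charge of −1 the gold centre must be in the +3 oxidation state.
Group 11 minus oxidation state 3 gives a d⁸ configuration.
Coordination number: 4.
A 5d d⁸ ion has a large crystal-field splitting; square planar leaves the high-energy d_{x²−y²} orbital empty and maximises CFSE.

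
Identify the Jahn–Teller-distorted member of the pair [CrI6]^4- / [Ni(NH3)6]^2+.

[CrI6]^4-

[CrI6]^4-: Summing ligand charges against the −4 overall charge gives an oxidation state of +2 for chromium. Group 6 minus oxidation state 2 gives a d⁴ configuration. Iodide is a weak-field ligand for a first-row metal, so the complex is high-spin. The t₂g³e_g¹ (high-spin) configuration has an unevenly filled e_g set; the Jahn–Teller theorem predicts a tetragonal distortion (typically axial elongation) to lift the degeneracy.
[Ni(NH3)6]^2+: Ligand charges: ammonia is neutral. With an overall charge of +2 the nickel centre must be in the +2 oxidation state. Ni sits in group 10, so the d-electron count is 10 − 2 = 8. The d⁸ configuration leaves the e_g set evenly filled (or empty) — no strong Jahn–Teller driving force.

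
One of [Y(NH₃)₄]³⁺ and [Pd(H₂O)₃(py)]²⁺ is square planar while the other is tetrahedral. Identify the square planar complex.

For [Y(NH₃)₄]³⁺: Ligand charges: ammonia is neutral. With an overall charge of +3 the yttrium centre must be in the +3 oxidation state. Yttrium is a group-3 element; Y(III) is therefore d⁰. A d⁰ ion has no crystal-field stabilisation preference between square planar and tetrahedral, so four ligands adopt the sterically favoured tetrahedral geometry. → tetrahedral.
For [Pd(H₂O)₃(py)]²⁺: Water is neutral; pyridine is neutral; balancing the +2 overall charge requires Pd(II). Pd sits in group 10, so the d-electron count is 10 − 2 = 8. A 4d d⁸ ion has a large crystal-field splitting; square planar leaves the high-energy d_{x²−y²} orbital empty and maximises CFSE. → square planar.

[Pd(H₂O)₃(py)]²⁺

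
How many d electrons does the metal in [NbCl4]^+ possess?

d0

Ligand charges: each chloride is −1. With an overall charge of +1 the niobium centre must be in the +5 oxidation state.
Nb sits in group 5, so the d-electron count is 5 − 5 = 0.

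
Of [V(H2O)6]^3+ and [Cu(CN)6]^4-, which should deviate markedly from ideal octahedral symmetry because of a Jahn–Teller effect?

[Cu(CN)6]^4-

[V(H2O)6]^3+: Summing ligand charges against the +3 overall charge gives an oxidation state of +3 for vanadium. Vanadium is a group-5 element; V(III) is therefore d². The d² configuration leaves the e_g set evenly filled (or empty) — no strong Jahn–Teller driving force.
[Cu(CN)6]^4-: Each cyanide is −1; balancing the −4 overall charge requires Cu(II). Group 11 minus oxidation state 2 gives a d⁹ configuration. The t₂g⁶e_g³ configuration has an unevenly filled e_g set; the Jahn–Teller theorem predicts a tetragonal distortion (typically axial elongation) to lift the degeneracy.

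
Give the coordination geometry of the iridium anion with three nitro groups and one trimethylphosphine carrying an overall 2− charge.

square planar

Summing ligand charges against the −2 overall charge gives an oxidation state of +1 for iridium.
Iridium is a group-9 element; Ir(I) is therefore d⁸.
Coordination number: 4.
A 5d d⁸ ion has a large crystal-field splitting; square planar leaves the high-energy d_{x²−y²} orbital empty and maximises CFSE.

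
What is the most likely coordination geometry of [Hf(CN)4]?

Summing ligand charges against the 0 overall charge gives an oxidation state of +4 for hafnium.
Hafnium is a group-4 element; Hf(IV) is therefore d⁰.
Coordination number: 4.
A d⁰ ion has no crystal-field stabilisation preference between square planar and tetrahedral, so four ligands adopt the sterically favoured tetrahedral geometry.

tetrahedral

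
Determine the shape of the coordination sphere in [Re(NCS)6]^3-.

Ligand charges: each isothiocyanate is −1. With an overall charge of −3 the rhenium centre must be in the +3 oxidation state.
Re sits in group 7, so the d-electron count is 7 − 3 = 4.
Coordination number: 6.
Six donors around a single metal centre give an octahedral coordination sphere.

octahedral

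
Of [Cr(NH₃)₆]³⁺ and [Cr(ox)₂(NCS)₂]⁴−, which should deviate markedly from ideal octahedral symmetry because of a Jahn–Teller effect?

[Cr(NH₃)₆]³⁺: Summing ligand charges against the +3 overall charge gives an oxidation state of +3 for chromium. Cr sits in group 6, so the d-electron count is 6 − 3 = 3. The d³ configuration leaves the e_g set evenly filled (or empty) — no strong Jahn–Teller driving force.
[Cr(ox)₂(NCS)₂]⁴−: Summing ligand charges against the −4 overall charge gives an oxidation state of +2 for chromium. Cr sits in group 6, so the d-electron count is 6 − 2 = 4. Isothiocyanate and oxalate are weak-field ligands for a first-row metal, so the complex is high-spin. The t₂g³e_g¹ (high-spin) configuration has an unevenly filled e_g set; the Jahn–Teller theorem predicts a tetragonal distortion (typically axial elongation) to lift the degeneracy.

[Cr(ox)₂(NCS)₂]⁴−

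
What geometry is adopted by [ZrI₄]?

Ligand charges: each iodide is −1. With an overall charge of 0 the zirconium centre must be in the +4 oxidation state.
Zr sits in group 4, so the d-electron count is 4 − 4 = 0.
With 4 monodentate ligands the coordination number is 4.
A d⁰ ion has no crystal-field stabilisation preference between square planar and tetrahedral, so four ligands adopt the sterically favoured tetrahedral geometry.

tetrahedral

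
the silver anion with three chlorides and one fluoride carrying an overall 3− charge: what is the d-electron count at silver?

d10

Summing ligand charges against the −3 overall charge gives an oxidation state of +1 for silver.
Ag sits in group 11, so the d-electron count is 11 − 1 = 10.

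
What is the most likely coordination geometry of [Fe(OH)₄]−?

tetrahedral

Summing ligand charges against the −1 overall charge gives an oxidation state of +3 for iron.
Group 8 minus oxidation state 3 gives a d⁵ configuration.
With 4 monodentate ligands the coordination number is 4.
Hydroxide is a weak-field ligand.
A high-spin d⁵ ion has zero CFSE in either geometry, so four ligands adopt the sterically favoured tetrahedral geometry.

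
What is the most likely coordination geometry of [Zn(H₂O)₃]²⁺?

trigonal planar

Ligand charges: water is neutral. With an overall charge of +2 the zinc centre must be in the +2 oxidation state.
Zinc is a group-12 element; Zn(II) is therefore d¹⁰.
Coordination number: 3.
Three ligands around a d¹⁰ centre minimise repulsion in a trigonal-planar arrangement.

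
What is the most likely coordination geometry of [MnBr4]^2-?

Ligand charges: each bromide is −1. With an overall charge of −2 the manganese centre must be in the +2 oxidation state.
Mn sits in group 7, so the d-electron count is 7 − 2 = 5.
Coordination number: 4.
Bromide is a weak-field ligand.
A high-spin d⁵ ion has zero CFSE in either geometry, so four ligands adopt the sterically favoured tetrahedral geometry.

tetrahedral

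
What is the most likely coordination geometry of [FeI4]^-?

Summing ligand charges against the −1 overall charge gives an oxidation state of +3 for iron.
Group 8 minus oxidation state 3 gives a d⁵ configuration.
With 4 monodentate ligands the coordination number is 4.
Iodide is a weak-field ligand.
A high-spin d⁵ ion has zero CFSE in either geometry, so four ligands adopt the sterically favoured tetrahedral geometry.

tetrahedral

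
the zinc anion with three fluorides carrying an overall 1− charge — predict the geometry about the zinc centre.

trigonal planar

Each fluoride is −1; balancing the −1 overall charge requires Zn(II).
Zn sits in group 12, so the d-electron count is 12 − 2 = 10.
Coordination number: 3.
Three ligands around a d¹⁰ centre minimise repulsion in a trigonal-planar arrangement.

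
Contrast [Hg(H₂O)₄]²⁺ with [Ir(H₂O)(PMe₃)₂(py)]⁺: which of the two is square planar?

For [Hg(H₂O)₄]²⁺: Ligand charges: water is neutral. With an overall charge of +2 the mercury centre must be in the +2 oxidation state. Mercury is a group-12 element; Hg(II) is therefore d¹⁰. A d¹⁰ ion has no crystal-field stabilisation preference between square planar and tetrahedral, so four ligands adopt the sterically favoured tetrahedral geometry. → tetrahedral.
For [Ir(H₂O)(PMe₃)₂(py)]⁺: Summing ligand charges against the +1 overall charge gives an oxidation state of +1 for iridium. Group 9 minus oxidation state 1 gives a d⁸ configuration. A 5d d⁸ ion has a large crystal-field splitting; square planar leaves the high-energy d_{x²−y²} orbital empty and maximises CFSE. → square planar.

[Ir(H₂O)(PMe₃)₂(py)]⁺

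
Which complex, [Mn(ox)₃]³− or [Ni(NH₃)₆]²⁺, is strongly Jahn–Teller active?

[Mn(ox)₃]³−: Summing ligand charges against the −3 overall charge gives an oxidation state of +3 for manganese. Manganese is a group-7 element; Mn(III) is therefore d⁴. Oxalate is a weak-field ligand for a first-row metal, so the complex is high-spin. The t₂g³e_g¹ (high-spin) configuration has an unevenly filled e_g set; the Jahn–Teller theorem predicts a tetragonal distortion (typically axial elongation) to lift the degeneracy.
[Ni(NH₃)₆]²⁺: Ligand charges: ammonia is neutral. With an overall charge of +2 the nickel centre must be in the +2 oxidation state. Ni sits in group 10, so the d-electron count is 10 − 2 = 8. The d⁸ configuration leaves the e_g set evenly filled (or empty) — no strong Jahn–Teller driving force.

[Mn(ox)₃]³−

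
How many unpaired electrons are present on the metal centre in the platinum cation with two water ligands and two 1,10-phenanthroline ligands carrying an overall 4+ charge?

Water is neutral; 1,10-phenanthroline is neutral; balancing the +4 overall charge requires Pt(IV).
Platinum is a group-10 element; Pt(IV) is therefore d⁶.
Counting donor atoms: 2×water (monodentate) → 2 donors; 2×1,10-phenanthroline (bidentate) → 4 donors. Coordination number = 6.
The spin state decides the count: a 5d ion has a large Δₒ and is invariably low-spin.
An octahedral low-spin d⁶ ion is t₂g⁶e_g⁰, giving 0 unpaired electrons.

0 unpaired electrons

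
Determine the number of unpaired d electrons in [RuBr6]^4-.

0 unpaired electrons

Ligand charges: each bromide is −1. With an overall charge of −4 the ruthenium centre must be in the +2 oxidation state.
Ru sits in group 8, so the d-electron count is 8 − 2 = 6.
The spin state decides the count: a 4d ion has a large Δₒ and is invariably low-spin.
An octahedral low-spin d⁶ ion is t₂g⁶e_g⁰, giving 0 unpaired electrons.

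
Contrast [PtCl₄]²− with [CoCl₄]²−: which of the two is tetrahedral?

For [PtCl₄]²−: Ligand charges: each chloride is −1. With an overall charge of −2 the platinum centre must be in the +2 oxidation state. Group 10 minus oxidation state 2 gives a d⁸ configuration. A 5d d⁸ ion has a large crystal-field splitting; square planar leaves the high-energy d_{x²−y²} orbital empty and maximises CFSE. → square planar.
For [CoCl₄]²−: Summing ligand charges against the −2 overall charge gives an oxidation state of +2 for cobalt. Cobalt is a group-9 element; Co(II) is therefore d⁷. For a high-spin 3d d⁷ ion with weak-field ligands the small Δₜ gives little square-planar CFSE advantage, so four ligands adopt the sterically favoured tetrahedral geometry. → tetrahedral.

[CoCl₄]²−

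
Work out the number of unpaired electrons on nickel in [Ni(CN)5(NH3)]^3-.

2 unpaired electrons

Summing ligand charges against the −3 overall charge gives an oxidation state of +2 for nickel.
Nickel is a group-10 element; Ni(II) is therefore d⁸.
In an octahedral field the d⁸ configuration is t₂g⁶e_g² (only one arrangement possible), giving 2 unpaired electrons.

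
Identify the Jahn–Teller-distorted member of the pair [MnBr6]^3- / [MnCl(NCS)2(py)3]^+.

[MnBr6]^3-

[MnBr6]^3-: Ligand charges: each bromide is −1. With an overall charge of −3 the manganese centre must be in the +3 oxidation state. Mn sits in group 7, so the d-electron count is 7 − 3 = 4. Bromide is a weak-field ligand for a first-row metal, so the complex is high-spin. The t₂g³e_g¹ (high-spin) configuration has an unevenly filled e_g set; the Jahn–Teller theorem predicts a tetragonal distortion (typically axial elongation) to lift the degeneracy.
[MnCl(NCS)2(py)3]^+: Summing ligand charges against the +1 overall charge gives an oxidation state of +4 for manganese. Manganese is a group-7 element; Mn(IV) is therefore d³. The d³ configuration leaves the e_g set evenly filled (or empty) — no strong Jahn–Teller driving force.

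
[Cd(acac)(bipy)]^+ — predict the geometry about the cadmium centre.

tetrahedral

Summing ligand charges against the +1 overall charge gives an oxidation state of +2 for cadmium.
Group 12 minus oxidation state 2 gives a d¹⁰ configuration.
Counting donor atoms: 1×acetylacetonate (bidentate) → 2 donors; 1×2,2′-bipyridine (bidentate) → 2 donors. Coordination number = 4.
A d¹⁰ ion has no crystal-field stabilisation preference between square planar and tetrahedral, so four ligands adopt the sterically favoured tetrahedral geometry.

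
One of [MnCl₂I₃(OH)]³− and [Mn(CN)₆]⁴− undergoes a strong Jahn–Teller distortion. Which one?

[MnCl₂I₃(OH)]³−: Summing ligand charges against the −3 overall charge gives an oxidation state of +3 for manganese. Group 7 minus oxidation state 3 gives a d⁴ configuration. Chloride, hydroxide, and iodide are weak-field ligands for a first-row metal, so the complex is high-spin. The t₂g³e_g¹ (high-spin) configuration has an unevenly filled e_g set; the Jahn–Teller theorem predicts a tetragonal distortion (typically axial elongation) to lift the degeneracy.
[Mn(CN)₆]⁴−: Summing ligand charges against the −4 overall charge gives an oxidation state of +2 for manganese. Mn sits in group 7, so the d-electron count is 7 − 2 = 5. Cyanide is a strong-field ligand (high in the spectrochemical series) for a first-row metal, so the complex is low-spin. The d⁵ configuration leaves the e_g set evenly filled (or empty) — no strong Jahn–Teller driving force.

[MnCl₂I₃(OH)]³−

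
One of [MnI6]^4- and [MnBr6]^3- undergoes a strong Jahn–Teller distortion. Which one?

[MnI6]^4-: Ligand charges: each iodide is −1. With an overall charge of −4 the manganese centre must be in the +2 oxidation state. Mn sits in group 7, so the d-electron count is 7 − 2 = 5. Iodide is a weak-field ligand for a first-row metal, so the complex is high-spin. The d⁵ configuration leaves the e_g set evenly filled (or empty) — no strong Jahn–Teller driving force.
[MnBr6]^3-: Each bromide is −1; balancing the −3 overall charge requires Mn(III). Mn sits in group 7, so the d-electron count is 7 − 3 = 4. Bromide is a weak-field ligand for a first-row metal, so the complex is high-spin. The t₂g³e_g¹ (high-spin) configuration has an unevenly filled e_g set; the Jahn–Teller theorem predicts a tetragonal distortion (typically axial elongation) to lift the degeneracy.

[MnBr6]^3-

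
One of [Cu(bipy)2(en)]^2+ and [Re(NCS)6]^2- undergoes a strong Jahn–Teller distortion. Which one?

[Cu(bipy)2(en)]^2+

[Cu(bipy)2(en)]^2+: Summing ligand charges against the +2 overall charge gives an oxidation state of +2 for copper. Group 11 minus oxidation state 2 gives a d⁹ configuration. The t₂g⁶e_g³ configuration has an unevenly filled e_g set; the Jahn–Teller theorem predicts a tetragonal distortion (typically axial elongation) to lift the degeneracy.
[Re(NCS)6]^2-: Summing ligand charges against the −2 overall charge gives an oxidation state of +4 for rhenium. Group 7 minus oxidation state 4 gives a d³ configuration. The d³ configuration leaves the e_g set evenly filled (or empty) — no strong Jahn–Teller driving force.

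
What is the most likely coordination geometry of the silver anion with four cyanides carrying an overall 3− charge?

tetrahedral

Summing ligand charges against the −3 overall charge gives an oxidation state of +1 for silver.
Silver is a group-11 element; Ag(I) is therefore d¹⁰.
With 4 monodentate ligands the coordination number is 4.
A d¹⁰ ion has no crystal-field stabilisation preference between square planar and tetrahedral, so four ligands adopt the sterically favoured tetrahedral geometry.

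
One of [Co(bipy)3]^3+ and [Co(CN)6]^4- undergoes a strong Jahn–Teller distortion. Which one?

[Co(bipy)3]^3+: Ligand charges: 2,2′-bipyridine is neutral. With an overall charge of +3 the cobalt centre must be in the +3 oxidation state. Group 9 minus oxidation state 3 gives a d⁶ configuration. Co(III) has an exceptionally large octahedral splitting and is low-spin with essentially every ligand except fluoride. The d⁶ configuration leaves the e_g set evenly filled (or empty) — no strong Jahn–Teller driving force.
[Co(CN)6]^4-: Summing ligand charges against the −4 overall charge gives an oxidation state of +2 for cobalt. Co sits in group 9, so the d-electron count is 9 − 2 = 7. Cyanide is a strong-field ligand (high in the spectrochemical series) for a first-row metal, so the complex is low-spin. The t₂g⁶e_g¹ (low-spin) configuration has an unevenly filled e_g set; the Jahn–Teller theorem predicts a tetragonal distortion (typically axial elongation) to lift the degeneracy.

[Co(CN)6]^4-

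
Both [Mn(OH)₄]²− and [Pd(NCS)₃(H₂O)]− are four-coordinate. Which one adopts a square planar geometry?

[Pd(NCS)₃(H₂O)]−

For [Mn(OH)₄]²−: Ligand charges: each hydroxide is −1. With an overall charge of −2 the manganese centre must be in the +2 oxidation state. Mn sits in group 7, so the d-electron count is 7 − 2 = 5. A high-spin d⁵ ion has zero CFSE in either geometry, so four ligands adopt the sterically favoured tetrahedral geometry. → tetrahedral.
For [Pd(NCS)₃(H₂O)]−: Ligand charges: each isothiocyanate is −1; water is neutral. With an overall charge of −1 the palladium centre must be in the +2 oxidation state. Pd sits in group 10, so the d-electron count is 10 − 2 = 8. A 4d d⁸ ion has a large crystal-field splitting; square planar leaves the high-energy d_{x²−y²} orbital empty and maximises CFSE. → square planar.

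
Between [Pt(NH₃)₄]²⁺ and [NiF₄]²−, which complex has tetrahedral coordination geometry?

For [Pt(NH₃)₄]²⁺: Ligand charges: ammonia is neutral. With an overall charge of +2 the platinum centre must be in the +2 oxidation state. Group 10 minus oxidation state 2 gives a d⁸ configuration. A 5d d⁸ ion has a large crystal-field splitting; square planar leaves the high-energy d_{x²−y²} orbital empty and maximises CFSE. → square planar.
For [NiF₄]²−: Each fluoride is −1; balancing the −2 overall charge requires Ni(II). Group 10 minus oxidation state 2 gives a d⁸ configuration. Fluoride is a weak-field ligand. With weak-field ligands the CFSE gain from square planar is small, so a 3d d⁸ ion takes the sterically preferred tetrahedral geometry. → tetrahedral.

[NiF₄]²−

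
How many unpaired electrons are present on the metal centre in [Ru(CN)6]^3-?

1 unpaired electron

Each cyanide is −1; balancing the −3 overall charge requires Ru(III).
Ruthenium is a group-8 element; Ru(III) is therefore d⁵.
The spin state decides the count: a 4d ion has a large Δₒ and is invariably low-spin.
An octahedral low-spin d⁵ ion is t₂g⁵e_g⁰, giving 1 unpaired electron.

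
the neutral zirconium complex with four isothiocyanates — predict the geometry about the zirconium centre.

tetrahedral

Each isothiocyanate is −1; balancing the 0 overall charge requires Zr(IV).
Zirconium is a group-4 element; Zr(IV) is therefore d⁰.
Coordination number: 4.
A d⁰ ion has no crystal-field stabilisation preference between square planar and tetrahedral, so four ligands adopt the sterically favoured tetrahedral geometry.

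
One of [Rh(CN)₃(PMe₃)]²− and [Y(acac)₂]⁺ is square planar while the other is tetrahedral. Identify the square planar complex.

For [Rh(CN)₃(PMe₃)]²−: Ligand charges: each cyanide is −1; trimethylphosphine is neutral. With an overall charge of −2 the rhodium centre must be in the +1 oxidation state. Rh sits in group 9, so the d-electron count is 9 − 1 = 8. A 4d d⁸ ion has a large crystal-field splitting; square planar leaves the high-energy d_{x²−y²} orbital empty and maximises CFSE. → square planar.
For [Y(acac)₂]⁺: Each acetylacetonate is −1; balancing the +1 overall charge requires Y(III). Y sits in group 3, so the d-electron count is 3 − 3 = 0. A d⁰ ion has no crystal-field stabilisation preference between square planar and tetrahedral, so four ligands adopt the sterically favoured tetrahedral geometry. → tetrahedral.

[Rh(CN)₃(PMe₃)]²−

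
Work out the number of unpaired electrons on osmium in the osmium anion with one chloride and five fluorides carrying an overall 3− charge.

Summing ligand charges against the −3 overall charge gives an oxidation state of +3 for osmium.
Group 8 minus oxidation state 3 gives a d⁵ configuration.
The spin state decides the count: a 5d ion has a large Δₒ and is invariably low-spin.
An octahedral low-spin d⁵ ion is t₂g⁵e_g⁰, giving 1 unpaired electron.

1 unpaired electron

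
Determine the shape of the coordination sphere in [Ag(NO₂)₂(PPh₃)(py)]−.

tetrahedral

Ligand charges: each nitro (N-bound nitrite) is −1; triphenylphosphine is neutral; pyridine is neutral. With an overall charge of −1 the silver centre must be in the +1 oxidation state.
Group 11 minus oxidation state 1 gives a d¹⁰ configuration.
With 4 monodentate ligands the coordination number is 4.
A d¹⁰ ion has no crystal-field stabilisation preference between square planar and tetrahedral, so four ligands adopt the sterically favoured tetrahedral geometry.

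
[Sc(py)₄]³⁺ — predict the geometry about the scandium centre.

Summing ligand charges against the +3 overall charge gives an oxidation state of +3 for scandium.
Scandium is a group-3 element; Sc(III) is therefore d⁰.
With 4 monodentate ligands the coordination number is 4.
A d⁰ ion has no crystal-field stabilisation preference between square planar and tetrahedral, so four ligands adopt the sterically favoured tetrahedral geometry.

tetrahedral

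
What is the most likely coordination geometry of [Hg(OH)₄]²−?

Summing ligand charges against the −2 overall charge gives an oxidation state of +2 for mercury.
Hg sits in group 12, so the d-electron count is 12 − 2 = 10.
Coordination number: 4.
A d¹⁰ ion has no crystal-field stabilisation preference between square planar and tetrahedral, so four ligands adopt the sterically favoured tetrahedral geometry.

tetrahedral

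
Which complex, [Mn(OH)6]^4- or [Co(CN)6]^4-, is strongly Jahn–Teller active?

[Co(CN)6]^4-

[Mn(OH)6]^4-: Each hydroxide is −1; balancing the −4 overall charge requires Mn(II). Mn sits in group 7, so the d-electron count is 7 − 2 = 5. Hydroxide is a weak-field ligand for a first-row metal, so the complex is high-spin. The d⁵ configuration leaves the e_g set evenly filled (or empty) — no strong Jahn–Teller driving force.
[Co(CN)6]^4-: Summing ligand charges against the −4 overall charge gives an oxidation state of +2 for cobalt. Group 9 minus oxidation state 2 gives a d⁷ configuration. Cyanide is a strong-field ligand (high in the spectrochemical series) for a first-row metal, so the complex is low-spin. The t₂g⁶e_g¹ (low-spin) configuration has an unevenly filled e_g set; the Jahn–Teller theorem predicts a tetragonal distortion (typically axial elongation) to lift the degeneracy.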